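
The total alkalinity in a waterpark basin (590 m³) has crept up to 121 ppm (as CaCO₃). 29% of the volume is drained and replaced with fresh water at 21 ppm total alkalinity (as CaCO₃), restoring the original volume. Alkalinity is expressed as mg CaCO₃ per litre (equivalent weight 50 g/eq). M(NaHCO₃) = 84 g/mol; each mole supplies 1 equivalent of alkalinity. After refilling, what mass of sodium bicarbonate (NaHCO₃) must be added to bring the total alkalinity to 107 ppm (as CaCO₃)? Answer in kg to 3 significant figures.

14.9 kg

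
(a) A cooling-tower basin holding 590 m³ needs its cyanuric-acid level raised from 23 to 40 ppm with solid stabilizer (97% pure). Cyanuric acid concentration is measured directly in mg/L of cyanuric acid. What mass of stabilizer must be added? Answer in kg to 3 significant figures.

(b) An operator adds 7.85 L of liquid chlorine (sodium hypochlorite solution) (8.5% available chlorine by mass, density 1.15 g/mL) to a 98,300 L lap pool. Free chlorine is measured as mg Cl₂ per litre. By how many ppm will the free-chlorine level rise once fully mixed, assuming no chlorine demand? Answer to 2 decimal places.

(a) Volume: 590 m³ = 590,000 L.
(a) CYA to add: (40 − 23) = 17 mg/L × 590,000 L = 10,030 g cyanuric acid.
(a) At 97% purity: 10,030 / 0.97 = 10,340 g product.

(b) Mass of solution: 7.85 L × 1000 mL/L × 1.15 g/mL = 9028 g.
(b) Available chlorine delivered: 9028 g × 0.085 = 767.3 g as Cl₂.
(b) Concentration rise: 767.3 g / 98,300 L = 7.806 mg/L = 7.81 ppm.

(a) 10.3 kg; (b) 7.81 ppm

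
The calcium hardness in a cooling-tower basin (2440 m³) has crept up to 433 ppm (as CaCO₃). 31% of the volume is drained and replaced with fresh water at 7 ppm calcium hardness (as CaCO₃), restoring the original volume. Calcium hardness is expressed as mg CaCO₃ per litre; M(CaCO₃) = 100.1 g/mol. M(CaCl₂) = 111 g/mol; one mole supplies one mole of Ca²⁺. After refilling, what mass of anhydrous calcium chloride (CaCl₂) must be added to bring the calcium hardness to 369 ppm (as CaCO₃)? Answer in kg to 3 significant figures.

Volume: 2440 m³ = 2,440,000 L.
After draining 31% and refilling: 433 × 0.69 + 7 × 0.31 = 300.94 ppm.
Deficit to target: 369 − 300.94 = 68.06 mg/L.
As CaCO₃: 68.06 mg/L × 2,440,000 L = 166,100 g; ÷ 100.1 = 1659 mol Ca²⁺.
Mass: 1659 × 111 = 184,100 g.

184 kg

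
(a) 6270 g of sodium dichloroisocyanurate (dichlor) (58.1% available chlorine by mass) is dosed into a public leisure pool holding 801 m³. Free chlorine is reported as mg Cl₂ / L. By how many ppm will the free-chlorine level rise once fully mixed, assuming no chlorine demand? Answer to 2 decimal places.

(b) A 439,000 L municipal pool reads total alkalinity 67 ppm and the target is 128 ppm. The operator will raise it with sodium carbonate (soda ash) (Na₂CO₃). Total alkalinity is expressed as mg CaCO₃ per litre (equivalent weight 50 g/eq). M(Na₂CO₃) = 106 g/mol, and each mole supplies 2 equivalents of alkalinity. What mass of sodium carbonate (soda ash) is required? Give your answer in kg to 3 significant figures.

(a) 4.55 ppm; (b) 28.4 kg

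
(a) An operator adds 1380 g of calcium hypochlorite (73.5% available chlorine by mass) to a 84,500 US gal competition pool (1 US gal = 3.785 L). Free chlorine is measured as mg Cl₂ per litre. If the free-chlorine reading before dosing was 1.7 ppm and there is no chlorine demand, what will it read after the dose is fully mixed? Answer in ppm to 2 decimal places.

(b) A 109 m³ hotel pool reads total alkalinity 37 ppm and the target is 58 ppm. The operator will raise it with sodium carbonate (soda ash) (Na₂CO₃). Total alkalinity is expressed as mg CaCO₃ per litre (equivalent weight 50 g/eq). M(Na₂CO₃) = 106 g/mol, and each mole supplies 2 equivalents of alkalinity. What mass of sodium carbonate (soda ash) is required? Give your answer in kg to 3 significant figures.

(a) Volume: 84,500 US gal × 3.785 L/gal = 319,832 L.
(a) Available chlorine delivered: 1380 g × 0.735 = 1014 g as Cl₂.
(a) Concentration rise: 1014 g / 319,832 L = 3.171 mg/L = 3.17 ppm.
(a) Final FC: 1.7 + 3.17 = 4.87 ppm.

(b) Volume: 109 m³ = 109,000 L.
(b) Alkalinity to add: (58 − 37) = 21 mg/L as CaCO₃ × 109,000 L = 2289 g as CaCO₃.
(b) Equivalents: 2289 g ÷ 50 g/eq = 45.78 eq.
(b) Each mole of Na₂CO₃ supplies 2 eq, so 45.78 / 2 = 22.89 mol.
(b) Mass: 22.89 mol × 106 g/mol = 2426 g.

(a) 4.87 ppm; (b) 2.43 kg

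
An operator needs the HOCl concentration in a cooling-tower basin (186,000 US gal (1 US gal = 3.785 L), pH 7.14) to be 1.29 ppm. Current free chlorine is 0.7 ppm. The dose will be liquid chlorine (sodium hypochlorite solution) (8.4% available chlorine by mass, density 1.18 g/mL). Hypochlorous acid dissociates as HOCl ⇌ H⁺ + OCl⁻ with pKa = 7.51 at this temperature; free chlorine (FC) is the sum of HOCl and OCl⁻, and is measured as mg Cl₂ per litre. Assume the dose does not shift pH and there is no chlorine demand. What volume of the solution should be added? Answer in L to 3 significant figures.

8.10 L

Volume: 186,000 US gal × 3.785 L/gal = 704,010 L.
[OCl⁻]/[HOCl] = 10^(pH − pKa) = 10^(7.14 − 7.51) = 0.4266; fraction as HOCl = 1/(1 + 0.4266) = 0.701.
Free chlorine required for 1.29 ppm HOCl: 1.29 / 0.701 = 1.84 ppm.
FC to add: 1.84 − 0.7 = 1.14 mg/L as Cl₂.
Cl₂ equivalent: 1.14 mg/L × 704,010 L = 802.8 g.
Product at 8.4% available Cl: 802.8 / 0.084 = 9557 g.
Volume: 9557 g ÷ 1.18 g/mL = 8099 mL.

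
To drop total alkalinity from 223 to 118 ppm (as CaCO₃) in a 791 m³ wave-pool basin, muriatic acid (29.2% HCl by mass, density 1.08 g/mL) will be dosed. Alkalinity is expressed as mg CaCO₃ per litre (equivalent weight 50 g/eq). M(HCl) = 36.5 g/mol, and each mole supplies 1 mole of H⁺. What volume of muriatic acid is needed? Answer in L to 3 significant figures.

192 L

Volume: 791 m³ = 791,000 L.
Alkalinity to neutralize: (223 − 118) = 105 mg/L as CaCO₃ × 791,000 L = 83,060 g as CaCO₃.
Equivalents of H⁺ required: 83,060 ÷ 50 g/eq = 1661 eq = 1661 mol HCl.
Mass of HCl: 1661 × 36.5 = 60,630 g.
Mass of 29.2% solution: 60,630 / 0.292 = 207,600 g.
Volume: 207,600 g ÷ 1.08 g/mL = 192,300 mL.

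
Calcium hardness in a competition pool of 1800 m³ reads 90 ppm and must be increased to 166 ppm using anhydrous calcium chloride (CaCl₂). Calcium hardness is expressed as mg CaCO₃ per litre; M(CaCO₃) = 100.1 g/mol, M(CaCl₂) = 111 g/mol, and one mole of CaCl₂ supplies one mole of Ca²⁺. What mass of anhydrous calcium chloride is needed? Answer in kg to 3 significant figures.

152 kg

Volume: 1800 m³ = 1,800,000 L.
Hardness to add: (166 − 90) = 76 mg/L as CaCO₃ × 1,800,000 L = 136,800 g as CaCO₃.
Moles of Ca²⁺ (1 mol Ca²⁺ ≡ 1 mol CaCO₃): 136,800 / 100.1 g/mol = 1367 mol.
Mass of CaCl₂: 1367 × 111 = 151,700 g.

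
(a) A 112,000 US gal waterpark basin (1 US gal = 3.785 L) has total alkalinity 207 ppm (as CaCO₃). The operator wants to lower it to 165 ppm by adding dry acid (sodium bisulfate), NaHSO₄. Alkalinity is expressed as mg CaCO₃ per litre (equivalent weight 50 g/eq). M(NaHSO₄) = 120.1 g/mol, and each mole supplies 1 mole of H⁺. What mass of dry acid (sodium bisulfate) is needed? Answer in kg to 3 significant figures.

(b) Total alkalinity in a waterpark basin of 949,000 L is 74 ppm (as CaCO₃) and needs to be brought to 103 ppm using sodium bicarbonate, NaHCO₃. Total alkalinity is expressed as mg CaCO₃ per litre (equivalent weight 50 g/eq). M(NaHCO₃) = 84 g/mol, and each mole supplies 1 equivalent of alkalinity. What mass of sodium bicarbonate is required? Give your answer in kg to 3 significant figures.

(a) 42.8 kg; (b) 46.2 kg

(a) Volume: 112,000 US gal × 3.785 L/gal = 423,920 L.
(a) Alkalinity to neutralize: (207 − 165) = 42 mg/L as CaCO₃ × 423,920 L = 17,800 g as CaCO₃.
(a) Equivalents of H⁺ required: 17,800 ÷ 50 g/eq = 356.1 eq = 356.1 mol NaHSO₄.
(a) Mass of NaHSO₄: 356.1 × 120.1 = 42,770 g.

(b) Alkalinity to add: (103 − 74) = 29 mg/L as CaCO₃ × 949,000 L = 27,520 g as CaCO₃.
(b) Equivalents: 27,520 g ÷ 50 g/eq = 550.4 eq.
(b) NaHCO₃ supplies 1 eq per mole → 550.4 mol.
(b) Mass: 550.4 mol × 84 g/mol = 46,240 g.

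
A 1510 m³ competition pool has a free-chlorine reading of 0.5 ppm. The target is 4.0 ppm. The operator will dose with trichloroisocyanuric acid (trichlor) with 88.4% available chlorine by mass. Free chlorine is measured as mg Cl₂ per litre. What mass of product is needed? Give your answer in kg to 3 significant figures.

5.98 kg

Volume: 1510 m³ = 1,510,000 L.
Chlorine deficit: 4.0 − 0.5 = 3.5 ppm = 3.5 mg/L as Cl₂.
Cl₂ equivalent needed: 3.5 mg/L × 1,510,000 L = 5,285,000 mg = 5285 g.
Product at 88.4% available chlorine: 5285 / 0.884 = 5979 g.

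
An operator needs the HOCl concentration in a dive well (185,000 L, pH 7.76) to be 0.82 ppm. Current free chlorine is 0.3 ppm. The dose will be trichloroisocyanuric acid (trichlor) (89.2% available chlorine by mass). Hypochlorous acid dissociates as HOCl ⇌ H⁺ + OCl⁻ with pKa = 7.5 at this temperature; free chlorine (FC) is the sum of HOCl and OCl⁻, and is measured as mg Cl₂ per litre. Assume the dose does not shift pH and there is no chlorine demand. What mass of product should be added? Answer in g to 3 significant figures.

[OCl⁻]/[HOCl] = 10^(pH − pKa) = 10^(7.76 − 7.5) = 1.82; fraction as HOCl = 1/(1 + 1.82) = 0.3546.
Free chlorine required for 0.82 ppm HOCl: 0.82 / 0.3546 = 2.312 ppm.
FC to add: 2.312 − 0.3 = 2.012 mg/L as Cl₂.
Cl₂ equivalent: 2.012 mg/L × 185,000 L = 372.2 g.
Product at 89.2% available Cl: 372.2 / 0.892 = 417.3 g.

417 g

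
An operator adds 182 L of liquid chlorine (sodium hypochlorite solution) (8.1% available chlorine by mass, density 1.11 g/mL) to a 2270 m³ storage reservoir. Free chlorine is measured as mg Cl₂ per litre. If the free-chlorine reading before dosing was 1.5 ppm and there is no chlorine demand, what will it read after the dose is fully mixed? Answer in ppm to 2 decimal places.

Volume: 2270 m³ = 2,270,000 L.
Mass of solution: 182 L × 1000 mL/L × 1.11 g/mL = 202,000 g.
Available chlorine delivered: 202,000 g × 0.081 = 16,360 g as Cl₂.
Concentration rise: 16,360 g / 2,270,000 L = 7.209 mg/L = 7.21 ppm.
Final FC: 1.5 + 7.21 = 8.71 ppm.

8.71 ppm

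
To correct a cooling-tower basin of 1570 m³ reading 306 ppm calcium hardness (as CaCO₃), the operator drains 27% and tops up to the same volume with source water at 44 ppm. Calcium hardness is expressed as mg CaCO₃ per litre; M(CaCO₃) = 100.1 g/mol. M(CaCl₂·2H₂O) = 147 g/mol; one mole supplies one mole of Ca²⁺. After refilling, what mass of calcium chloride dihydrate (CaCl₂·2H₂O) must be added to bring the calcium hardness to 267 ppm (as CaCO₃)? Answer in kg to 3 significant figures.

Volume: 1570 m³ = 1,570,000 L.
After draining 27% and refilling: 306 × 0.73 + 44 × 0.27 = 235.26 ppm.
Deficit to target: 267 − 235.26 = 31.74 mg/L.
As CaCO₃: 31.74 mg/L × 1,570,000 L = 49,830 g; ÷ 100.1 = 497.8 mol Ca²⁺.
Mass: 497.8 × 147 = 73,180 g.

73.2 kg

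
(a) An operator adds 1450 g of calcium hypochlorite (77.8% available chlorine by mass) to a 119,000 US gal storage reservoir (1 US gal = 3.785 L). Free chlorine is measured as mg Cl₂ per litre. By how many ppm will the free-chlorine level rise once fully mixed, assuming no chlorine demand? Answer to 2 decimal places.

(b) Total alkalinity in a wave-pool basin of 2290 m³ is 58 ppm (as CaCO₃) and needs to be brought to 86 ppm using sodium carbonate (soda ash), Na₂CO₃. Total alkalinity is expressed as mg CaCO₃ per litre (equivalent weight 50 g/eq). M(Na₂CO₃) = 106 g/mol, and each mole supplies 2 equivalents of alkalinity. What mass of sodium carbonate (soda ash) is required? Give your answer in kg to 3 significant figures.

(a) 2.50 ppm; (b) 68.0 kg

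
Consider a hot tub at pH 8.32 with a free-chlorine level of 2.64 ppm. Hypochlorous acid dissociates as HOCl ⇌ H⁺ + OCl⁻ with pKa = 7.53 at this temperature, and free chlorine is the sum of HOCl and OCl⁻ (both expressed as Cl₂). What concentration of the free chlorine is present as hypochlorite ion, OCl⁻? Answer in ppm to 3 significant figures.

[OCl⁻]/[HOCl] = 10^(pH − pKa) = 10^(8.32 − 7.53) = 10^0.79 = 6.166.
Fraction as HOCl = 1 / (1 + 6.166) = 0.1395.
OCl⁻ = (1 − 0.1395) × 2.64 ppm = 2.272 ppm.

2.27 ppm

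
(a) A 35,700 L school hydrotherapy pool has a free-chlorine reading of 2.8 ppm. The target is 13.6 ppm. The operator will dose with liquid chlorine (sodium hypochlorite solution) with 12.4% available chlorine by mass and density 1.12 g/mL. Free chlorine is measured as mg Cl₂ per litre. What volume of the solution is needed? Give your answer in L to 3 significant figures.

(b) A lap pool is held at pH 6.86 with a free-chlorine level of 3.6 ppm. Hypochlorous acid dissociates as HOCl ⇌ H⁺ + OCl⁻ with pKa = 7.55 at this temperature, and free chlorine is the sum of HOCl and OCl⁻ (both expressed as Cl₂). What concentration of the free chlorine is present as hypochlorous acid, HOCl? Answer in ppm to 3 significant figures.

(a) Chlorine deficit: 13.6 − 2.8 = 10.8 ppm = 10.8 mg/L as Cl₂.
(a) Cl₂ equivalent needed: 10.8 mg/L × 35,700 L = 385,600 mg = 385.6 g.
(a) Product at 12.4% available chlorine: 385.6 / 0.124 = 3109 g.
(a) Volume at density 1.12 g/mL: 3109 g ÷ 1.12 g/mL = 2776 mL.

(b) [OCl⁻]/[HOCl] = 10^(pH − pKa) = 10^(6.86 − 7.55) = 10^-0.69 = 0.2042.
(b) Fraction as HOCl = 1 / (1 + 0.2042) = 0.8304.
(b) HOCl = 0.8304 × 3.6 ppm = 2.99 ppm.

(a) 2.78 L; (b) 2.99 ppm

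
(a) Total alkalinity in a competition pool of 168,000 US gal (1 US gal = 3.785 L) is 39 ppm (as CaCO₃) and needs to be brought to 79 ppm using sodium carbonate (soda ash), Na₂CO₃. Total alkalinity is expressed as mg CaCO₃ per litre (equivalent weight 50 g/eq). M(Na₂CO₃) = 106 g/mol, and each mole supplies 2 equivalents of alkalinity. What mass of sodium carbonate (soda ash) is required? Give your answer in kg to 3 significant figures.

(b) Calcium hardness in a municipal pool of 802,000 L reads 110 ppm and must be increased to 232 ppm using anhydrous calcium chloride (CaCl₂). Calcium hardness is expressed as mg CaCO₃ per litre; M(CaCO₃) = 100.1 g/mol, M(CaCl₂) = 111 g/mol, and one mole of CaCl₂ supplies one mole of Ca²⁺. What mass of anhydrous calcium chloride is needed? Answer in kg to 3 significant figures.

(a) 27.0 kg; (b) 108 kg

(a) Volume: 168,000 US gal × 3.785 L/gal = 635,880 L.
(a) Alkalinity to add: (79 − 39) = 40 mg/L as CaCO₃ × 635,880 L = 25,440 g as CaCO₃.
(a) Equivalents: 25,440 g ÷ 50 g/eq = 508.7 eq.
(a) Each mole of Na₂CO₃ supplies 2 eq, so 508.7 / 2 = 254.4 mol.
(a) Mass: 254.4 mol × 106 g/mol = 26,960 g.

(b) Hardness to add: (232 − 110) = 122 mg/L as CaCO₃ × 802,000 L = 97,840 g as CaCO₃.
(b) Moles of Ca²⁺ (1 mol Ca²⁺ ≡ 1 mol CaCO₃): 97,840 / 100.1 g/mol = 977.5 mol.
(b) Mass of CaCl₂: 977.5 × 111 = 108,500 g.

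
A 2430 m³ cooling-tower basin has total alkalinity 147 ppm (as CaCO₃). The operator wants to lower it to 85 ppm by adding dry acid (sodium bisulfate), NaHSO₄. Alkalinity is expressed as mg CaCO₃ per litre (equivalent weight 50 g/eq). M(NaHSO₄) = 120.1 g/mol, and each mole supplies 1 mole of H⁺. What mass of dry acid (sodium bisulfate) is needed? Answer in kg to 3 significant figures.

Volume: 2430 m³ = 2,430,000 L.
Alkalinity to neutralize: (147 − 85) = 62 mg/L as CaCO₃ × 2,430,000 L = 150,700 g as CaCO₃.
Equivalents of H⁺ required: 150,700 ÷ 50 g/eq = 3013 eq = 3013 mol NaHSO₄.
Mass of NaHSO₄: 3013 × 120.1 = 361,900 g.

362 kg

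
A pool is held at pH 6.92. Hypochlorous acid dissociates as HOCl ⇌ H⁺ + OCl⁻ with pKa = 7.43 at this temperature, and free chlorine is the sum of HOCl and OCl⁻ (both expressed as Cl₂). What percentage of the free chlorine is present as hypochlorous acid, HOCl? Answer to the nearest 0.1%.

[OCl⁻]/[HOCl] = 10^(pH − pKa) = 10^(6.92 − 7.43) = 10^-0.51 = 0.309.
Fraction as HOCl = 1 / (1 + 0.309) = 0.7639.

76.4%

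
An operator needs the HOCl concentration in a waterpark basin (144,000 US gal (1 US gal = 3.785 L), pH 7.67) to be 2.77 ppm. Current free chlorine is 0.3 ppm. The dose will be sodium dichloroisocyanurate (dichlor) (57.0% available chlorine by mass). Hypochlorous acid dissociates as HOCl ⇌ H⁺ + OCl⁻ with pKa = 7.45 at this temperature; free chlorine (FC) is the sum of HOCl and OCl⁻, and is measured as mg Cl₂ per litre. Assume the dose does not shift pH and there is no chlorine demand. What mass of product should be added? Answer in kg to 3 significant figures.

6.76 kg

Volume: 144,000 US gal × 3.785 L/gal = 545,040 L.
[OCl⁻]/[HOCl] = 10^(pH − pKa) = 10^(7.67 − 7.45) = 1.66; fraction as HOCl = 1/(1 + 1.66) = 0.376.
Free chlorine required for 2.77 ppm HOCl: 2.77 / 0.376 = 7.367 ppm.
FC to add: 7.367 − 0.3 = 7.067 mg/L as Cl₂.
Cl₂ equivalent: 7.067 mg/L × 545,040 L = 3852 g.
Product at 57.0% available Cl: 3852 / 0.57 = 6758 g.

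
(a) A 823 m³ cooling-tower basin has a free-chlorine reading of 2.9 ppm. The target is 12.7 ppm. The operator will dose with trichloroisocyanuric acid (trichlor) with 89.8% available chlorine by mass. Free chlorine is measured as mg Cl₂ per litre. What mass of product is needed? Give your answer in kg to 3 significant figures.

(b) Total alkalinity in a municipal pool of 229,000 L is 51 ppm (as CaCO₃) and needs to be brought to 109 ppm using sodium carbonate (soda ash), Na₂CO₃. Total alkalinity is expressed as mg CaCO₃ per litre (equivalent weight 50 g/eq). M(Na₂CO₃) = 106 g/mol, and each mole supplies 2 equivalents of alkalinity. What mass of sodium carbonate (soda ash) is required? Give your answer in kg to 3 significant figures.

(a) Volume: 823 m³ = 823,000 L.
(a) Chlorine deficit: 12.7 − 2.9 = 9.8 ppm = 9.8 mg/L as Cl₂.
(a) Cl₂ equivalent needed: 9.8 mg/L × 823,000 L = 8,065,000 mg = 8065 g.
(a) Product at 89.8% available chlorine: 8065 / 0.898 = 8982 g.

(b) Alkalinity to add: (109 − 51) = 58 mg/L as CaCO₃ × 229,000 L = 13,280 g as CaCO₃.
(b) Equivalents: 13,280 g ÷ 50 g/eq = 265.6 eq.
(b) Each mole of Na₂CO₃ supplies 2 eq, so 265.6 / 2 = 132.8 mol.
(b) Mass: 132.8 mol × 106 g/mol = 14,080 g.

(a) 8.98 kg; (b) 14.1 kg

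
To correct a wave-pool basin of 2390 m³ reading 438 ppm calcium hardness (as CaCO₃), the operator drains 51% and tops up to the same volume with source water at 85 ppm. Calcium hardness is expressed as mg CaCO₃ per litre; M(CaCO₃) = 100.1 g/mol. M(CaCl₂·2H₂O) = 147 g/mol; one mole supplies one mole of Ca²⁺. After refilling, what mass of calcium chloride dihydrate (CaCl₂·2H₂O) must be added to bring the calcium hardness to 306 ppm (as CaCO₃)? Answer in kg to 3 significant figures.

Volume: 2390 m³ = 2,390,000 L.
After draining 51% and refilling: 438 × 0.49 + 85 × 0.51 = 257.97 ppm.
Deficit to target: 306 − 257.97 = 48.03 mg/L.
As CaCO₃: 48.03 mg/L × 2,390,000 L = 114,800 g; ÷ 100.1 = 1147 mol Ca²⁺.
Mass: 1147 × 147 = 168,600 g.

169 kg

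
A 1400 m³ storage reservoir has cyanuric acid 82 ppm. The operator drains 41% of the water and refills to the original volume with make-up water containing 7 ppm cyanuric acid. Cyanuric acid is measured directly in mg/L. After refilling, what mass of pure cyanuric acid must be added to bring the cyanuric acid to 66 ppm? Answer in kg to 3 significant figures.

20.6 kg

Volume: 1400 m³ = 1,400,000 L.
After draining 41% and refilling: 82 × 0.59 + 7 × 0.41 = 51.25 ppm.
Deficit to target: 66 − 51.25 = 14.75 mg/L.
Mass: 14.75 mg/L × 1,400,000 L = 20,650 g cyanuric acid.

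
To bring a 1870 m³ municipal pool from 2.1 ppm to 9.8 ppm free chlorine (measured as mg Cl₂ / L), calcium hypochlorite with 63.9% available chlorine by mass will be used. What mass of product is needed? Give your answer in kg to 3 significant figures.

Volume: 1870 m³ = 1,870,000 L.
Chlorine deficit: 9.8 − 2.1 = 7.7 ppm = 7.7 mg/L as Cl₂.
Cl₂ equivalent needed: 7.7 mg/L × 1,870,000 L = 14,400,000 mg = 14,400 g.
Product at 63.9% available chlorine: 14,400 / 0.639 = 22,530 g.

22.5 kg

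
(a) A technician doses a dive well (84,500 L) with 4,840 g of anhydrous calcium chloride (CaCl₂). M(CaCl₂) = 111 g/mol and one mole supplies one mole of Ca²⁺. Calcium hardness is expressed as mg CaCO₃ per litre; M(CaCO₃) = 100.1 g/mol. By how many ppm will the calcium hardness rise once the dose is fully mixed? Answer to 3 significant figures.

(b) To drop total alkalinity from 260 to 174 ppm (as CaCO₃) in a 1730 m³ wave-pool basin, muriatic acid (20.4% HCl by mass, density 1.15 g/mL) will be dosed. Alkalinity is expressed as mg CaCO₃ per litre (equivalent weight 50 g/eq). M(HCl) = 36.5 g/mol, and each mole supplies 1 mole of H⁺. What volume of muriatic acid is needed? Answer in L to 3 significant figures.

(a) 51.7 ppm; (b) 463 L

(a) Moles of Ca²⁺: 4,840 g ÷ 111 g/mol = 43.6 mol.
(a) As CaCO₃: 43.6 mol × 100.1 g/mol = 4365 g.
(a) Rise: 4365 g / 84,500 L × 1000 = 51.65 mg/L.

(b) Volume: 1730 m³ = 1,730,000 L.
(b) Alkalinity to neutralize: (260 − 174) = 86 mg/L as CaCO₃ × 1,730,000 L = 148,800 g as CaCO₃.
(b) Equivalents of H⁺ required: 148,800 ÷ 50 g/eq = 2976 eq = 2976 mol HCl.
(b) Mass of HCl: 2976 × 36.5 = 108,600 g.
(b) Mass of 20.4% solution: 108,600 / 0.204 = 532,400 g.
(b) Volume: 532,400 g ÷ 1.15 g/mL = 463,000 mL.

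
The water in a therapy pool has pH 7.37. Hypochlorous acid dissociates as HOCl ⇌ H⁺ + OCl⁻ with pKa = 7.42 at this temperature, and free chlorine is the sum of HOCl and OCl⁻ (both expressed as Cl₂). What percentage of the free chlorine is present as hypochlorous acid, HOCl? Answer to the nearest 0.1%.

[OCl⁻]/[HOCl] = 10^(pH − pKa) = 10^(7.37 − 7.42) = 10^-0.05 = 0.8913.
Fraction as HOCl = 1 / (1 + 0.8913) = 0.5288.

52.9%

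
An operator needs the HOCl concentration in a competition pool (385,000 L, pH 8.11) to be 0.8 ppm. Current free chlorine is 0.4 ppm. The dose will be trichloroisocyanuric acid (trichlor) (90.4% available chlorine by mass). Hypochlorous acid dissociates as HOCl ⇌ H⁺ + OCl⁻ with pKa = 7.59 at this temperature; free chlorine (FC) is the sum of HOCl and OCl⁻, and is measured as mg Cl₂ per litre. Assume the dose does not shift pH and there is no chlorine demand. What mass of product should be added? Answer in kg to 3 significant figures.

1.30 kg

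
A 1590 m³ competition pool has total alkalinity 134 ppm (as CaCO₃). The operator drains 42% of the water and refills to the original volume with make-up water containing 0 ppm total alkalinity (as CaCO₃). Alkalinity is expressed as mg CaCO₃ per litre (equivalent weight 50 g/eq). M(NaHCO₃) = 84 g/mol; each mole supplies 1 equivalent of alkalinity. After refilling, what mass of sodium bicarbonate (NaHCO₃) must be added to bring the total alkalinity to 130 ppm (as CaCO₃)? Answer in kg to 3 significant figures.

Volume: 1590 m³ = 1,590,000 L.
After draining 42% and refilling: 134 × 0.58 + 0 × 0.42 = 77.72 ppm.
Deficit to target: 130 − 77.72 = 52.28 mg/L.
As CaCO₃: 52.28 mg/L × 1,590,000 L = 83,130 g; ÷ 50 g/eq ÷ 1 = 1663 mol NaHCO₃.
Mass: 1663 × 84 = 139,700 g.

140 kg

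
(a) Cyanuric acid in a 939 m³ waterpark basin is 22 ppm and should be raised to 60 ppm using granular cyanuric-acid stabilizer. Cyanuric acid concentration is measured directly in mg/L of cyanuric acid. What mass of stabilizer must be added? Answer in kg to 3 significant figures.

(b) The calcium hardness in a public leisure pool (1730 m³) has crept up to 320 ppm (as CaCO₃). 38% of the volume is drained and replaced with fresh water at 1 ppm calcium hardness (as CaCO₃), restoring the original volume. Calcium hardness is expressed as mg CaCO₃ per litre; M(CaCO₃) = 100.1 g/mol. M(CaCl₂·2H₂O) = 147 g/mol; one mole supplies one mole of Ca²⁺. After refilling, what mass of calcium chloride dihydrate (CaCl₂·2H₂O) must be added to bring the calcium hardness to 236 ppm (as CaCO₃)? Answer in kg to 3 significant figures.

(a) 35.7 kg; (b) 94.6 kg

(a) Volume: 939 m³ = 939,000 L.
(a) CYA to add: (60 − 22) = 38 mg/L × 939,000 L = 35,680 g cyanuric acid.

(b) Volume: 1730 m³ = 1,730,000 L.
(b) After draining 38% and refilling: 320 × 0.62 + 1 × 0.38 = 198.78 ppm.
(b) Deficit to target: 236 − 198.78 = 37.22 mg/L.
(b) As CaCO₃: 37.22 mg/L × 1,730,000 L = 64,390 g; ÷ 100.1 = 643.3 mol Ca²⁺.
(b) Mass: 643.3 × 147 = 94,560 g.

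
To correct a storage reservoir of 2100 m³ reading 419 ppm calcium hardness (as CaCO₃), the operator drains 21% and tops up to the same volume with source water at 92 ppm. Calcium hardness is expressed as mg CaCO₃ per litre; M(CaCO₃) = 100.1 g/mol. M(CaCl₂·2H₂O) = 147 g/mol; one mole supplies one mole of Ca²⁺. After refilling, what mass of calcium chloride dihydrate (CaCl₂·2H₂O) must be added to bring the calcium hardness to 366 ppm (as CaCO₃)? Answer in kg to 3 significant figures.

48.3 kg

Volume: 2100 m³ = 2,100,000 L.
After draining 21% and refilling: 419 × 0.79 + 92 × 0.21 = 350.33 ppm.
Deficit to target: 366 − 350.33 = 15.67 mg/L.
As CaCO₃: 15.67 mg/L × 2,100,000 L = 32,910 g; ÷ 100.1 = 328.7 mol Ca²⁺.
Mass: 328.7 × 147 = 48,320 g.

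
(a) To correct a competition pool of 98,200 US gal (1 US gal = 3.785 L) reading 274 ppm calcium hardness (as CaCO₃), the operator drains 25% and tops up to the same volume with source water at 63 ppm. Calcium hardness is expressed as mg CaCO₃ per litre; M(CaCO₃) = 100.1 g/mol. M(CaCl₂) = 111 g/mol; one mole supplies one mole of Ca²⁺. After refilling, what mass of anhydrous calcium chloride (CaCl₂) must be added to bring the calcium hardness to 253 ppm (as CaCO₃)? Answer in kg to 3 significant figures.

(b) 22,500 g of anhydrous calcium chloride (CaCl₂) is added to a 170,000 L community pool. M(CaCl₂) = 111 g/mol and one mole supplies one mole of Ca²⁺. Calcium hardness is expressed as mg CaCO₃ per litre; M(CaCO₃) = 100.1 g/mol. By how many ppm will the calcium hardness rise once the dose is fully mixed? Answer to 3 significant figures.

(a) Volume: 98,200 US gal × 3.785 L/gal = 371,687 L.
(a) After draining 25% and refilling: 274 × 0.75 + 63 × 0.25 = 221.25 ppm.
(a) Deficit to target: 253 − 221.25 = 31.75 mg/L.
(a) As CaCO₃: 31.75 mg/L × 371,687 L = 11,800 g; ÷ 100.1 = 117.9 mol Ca²⁺.
(a) Mass: 117.9 × 111 = 13,090 g.

(b) Moles of Ca²⁺: 22,500 g ÷ 111 g/mol = 202.7 mol.
(b) As CaCO₃: 202.7 mol × 100.1 g/mol = 20,290 g.
(b) Rise: 20,290 g / 170,000 L × 1000 = 119.4 mg/L.

(a) 13.1 kg; (b) 119 ppm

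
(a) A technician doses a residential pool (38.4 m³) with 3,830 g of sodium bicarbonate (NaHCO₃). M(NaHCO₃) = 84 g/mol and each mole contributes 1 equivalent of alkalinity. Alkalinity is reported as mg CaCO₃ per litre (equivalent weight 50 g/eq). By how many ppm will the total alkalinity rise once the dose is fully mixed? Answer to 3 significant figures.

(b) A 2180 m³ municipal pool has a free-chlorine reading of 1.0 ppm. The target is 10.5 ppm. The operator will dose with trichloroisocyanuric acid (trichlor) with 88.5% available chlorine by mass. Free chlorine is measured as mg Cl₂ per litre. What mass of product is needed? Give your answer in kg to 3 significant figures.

(a) 59.4 ppm; (b) 23.4 kg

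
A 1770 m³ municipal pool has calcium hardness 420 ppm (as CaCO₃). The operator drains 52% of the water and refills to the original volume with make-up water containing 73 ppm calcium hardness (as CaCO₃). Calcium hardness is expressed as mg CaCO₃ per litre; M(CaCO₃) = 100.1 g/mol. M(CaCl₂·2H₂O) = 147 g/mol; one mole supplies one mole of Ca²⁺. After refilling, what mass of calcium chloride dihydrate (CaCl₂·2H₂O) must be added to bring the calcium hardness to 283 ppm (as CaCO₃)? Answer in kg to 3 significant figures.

Volume: 1770 m³ = 1,770,000 L.
After draining 52% and refilling: 420 × 0.48 + 73 × 0.52 = 239.56 ppm.
Deficit to target: 283 − 239.56 = 43.44 mg/L.
As CaCO₃: 43.44 mg/L × 1,770,000 L = 76,890 g; ÷ 100.1 = 768.1 mol Ca²⁺.
Mass: 768.1 × 147 = 112,900 g.

113 kg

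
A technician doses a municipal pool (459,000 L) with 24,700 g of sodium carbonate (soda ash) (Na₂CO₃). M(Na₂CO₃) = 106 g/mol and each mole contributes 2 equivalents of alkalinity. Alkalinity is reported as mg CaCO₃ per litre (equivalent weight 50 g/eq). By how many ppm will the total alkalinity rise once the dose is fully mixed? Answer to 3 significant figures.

Moles of Na₂CO₃: 24,700 g ÷ 106 g/mol = 233 mol → 466 eq of alkalinity.
As CaCO₃: 466 eq × 50 g/eq = 23,300 g.
Rise: 23,300 g / 459,000 L × 1000 = 50.77 mg/L.

50.8 ppm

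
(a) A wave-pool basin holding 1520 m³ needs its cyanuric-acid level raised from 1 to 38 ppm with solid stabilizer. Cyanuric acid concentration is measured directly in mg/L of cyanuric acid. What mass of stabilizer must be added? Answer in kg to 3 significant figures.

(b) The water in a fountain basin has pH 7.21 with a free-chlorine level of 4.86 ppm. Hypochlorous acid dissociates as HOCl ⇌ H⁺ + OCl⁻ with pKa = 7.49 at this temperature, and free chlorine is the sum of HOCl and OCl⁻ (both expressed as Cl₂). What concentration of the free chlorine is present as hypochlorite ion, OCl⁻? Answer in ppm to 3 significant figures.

(a) Volume: 1520 m³ = 1,520,000 L.
(a) CYA to add: (38 − 1) = 37 mg/L × 1,520,000 L = 56,240 g cyanuric acid.

(b) [OCl⁻]/[HOCl] = 10^(pH − pKa) = 10^(7.21 − 7.49) = 10^-0.28 = 0.5248.
(b) Fraction as HOCl = 1 / (1 + 0.5248) = 0.6558.
(b) OCl⁻ = (1 − 0.6558) × 4.86 ppm = 1.673 ppm.

(a) 56.2 kg; (b) 1.67 ppm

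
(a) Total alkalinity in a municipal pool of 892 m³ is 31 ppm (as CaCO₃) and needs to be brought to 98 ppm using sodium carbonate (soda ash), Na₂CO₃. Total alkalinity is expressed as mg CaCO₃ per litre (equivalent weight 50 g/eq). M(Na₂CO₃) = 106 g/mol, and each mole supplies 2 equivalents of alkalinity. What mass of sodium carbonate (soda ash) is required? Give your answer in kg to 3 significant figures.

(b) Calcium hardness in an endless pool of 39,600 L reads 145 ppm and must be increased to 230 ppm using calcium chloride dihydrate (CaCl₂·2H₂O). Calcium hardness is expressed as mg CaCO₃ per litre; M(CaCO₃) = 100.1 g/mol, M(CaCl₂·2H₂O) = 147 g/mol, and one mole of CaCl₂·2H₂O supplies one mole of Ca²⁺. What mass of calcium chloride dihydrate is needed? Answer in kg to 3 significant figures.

(a) Volume: 892 m³ = 892,000 L.
(a) Alkalinity to add: (98 − 31) = 67 mg/L as CaCO₃ × 892,000 L = 59,760 g as CaCO₃.
(a) Equivalents: 59,760 g ÷ 50 g/eq = 1195 eq.
(a) Each mole of Na₂CO₃ supplies 2 eq, so 1195 / 2 = 597.6 mol.
(a) Mass: 597.6 mol × 106 g/mol = 63,350 g.

(b) Hardness to add: (230 − 145) = 85 mg/L as CaCO₃ × 39,600 L = 3366 g as CaCO₃.
(b) Moles of Ca²⁺ (1 mol Ca²⁺ ≡ 1 mol CaCO₃): 3366 / 100.1 g/mol = 33.63 mol.
(b) Mass of CaCl₂·2H₂O: 33.63 × 147 = 4943 g.

(a) 63.3 kg; (b) 4.94 kg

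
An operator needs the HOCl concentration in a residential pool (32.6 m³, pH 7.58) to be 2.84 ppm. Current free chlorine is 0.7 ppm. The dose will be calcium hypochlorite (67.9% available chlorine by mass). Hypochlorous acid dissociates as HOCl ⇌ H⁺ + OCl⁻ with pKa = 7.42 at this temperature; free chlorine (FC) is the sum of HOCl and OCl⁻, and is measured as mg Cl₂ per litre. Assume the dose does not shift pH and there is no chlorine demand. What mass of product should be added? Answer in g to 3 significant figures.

300 g

Volume: 32.6 m³ = 32,600 L.
[OCl⁻]/[HOCl] = 10^(pH − pKa) = 10^(7.58 − 7.42) = 1.445; fraction as HOCl = 1/(1 + 1.445) = 0.4089.
Free chlorine required for 2.84 ppm HOCl: 2.84 / 0.4089 = 6.945 ppm.
FC to add: 6.945 − 0.7 = 6.245 mg/L as Cl₂.
Cl₂ equivalent: 6.245 mg/L × 32,600 L = 203.6 g.
Product at 67.9% available Cl: 203.6 / 0.679 = 299.8 g.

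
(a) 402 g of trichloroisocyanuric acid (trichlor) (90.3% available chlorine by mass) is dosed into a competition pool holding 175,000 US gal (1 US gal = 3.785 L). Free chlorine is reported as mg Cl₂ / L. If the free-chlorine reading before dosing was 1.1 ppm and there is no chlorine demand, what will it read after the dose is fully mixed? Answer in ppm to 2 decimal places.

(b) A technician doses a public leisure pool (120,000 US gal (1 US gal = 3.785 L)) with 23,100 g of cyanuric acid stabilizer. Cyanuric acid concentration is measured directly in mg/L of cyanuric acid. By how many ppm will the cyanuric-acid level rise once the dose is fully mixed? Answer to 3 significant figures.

(a) 1.65 ppm; (b) 50.9 ppm

(a) Volume: 175,000 US gal × 3.785 L/gal = 662,375 L.
(a) Available chlorine delivered: 402 g × 0.903 = 363 g as Cl₂.
(a) Concentration rise: 363 g / 662,375 L = 0.548 mg/L = 0.55 ppm.
(a) Final FC: 1.1 + 0.55 = 1.65 ppm.

(b) Volume: 120,000 US gal × 3.785 L/gal = 454,200 L.
(b) Rise: 23,100 g / 454,200 L × 1000 = 50.86 mg/L.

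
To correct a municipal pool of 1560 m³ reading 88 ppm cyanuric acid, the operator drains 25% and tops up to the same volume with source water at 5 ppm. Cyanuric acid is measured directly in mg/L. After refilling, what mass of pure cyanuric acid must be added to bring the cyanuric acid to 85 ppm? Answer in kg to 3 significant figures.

Volume: 1560 m³ = 1,560,000 L.
After draining 25% and refilling: 88 × 0.75 + 5 × 0.25 = 67.25 ppm.
Deficit to target: 85 − 67.25 = 17.75 mg/L.
Mass: 17.75 mg/L × 1,560,000 L = 27,690 g cyanuric acid.

27.7 kg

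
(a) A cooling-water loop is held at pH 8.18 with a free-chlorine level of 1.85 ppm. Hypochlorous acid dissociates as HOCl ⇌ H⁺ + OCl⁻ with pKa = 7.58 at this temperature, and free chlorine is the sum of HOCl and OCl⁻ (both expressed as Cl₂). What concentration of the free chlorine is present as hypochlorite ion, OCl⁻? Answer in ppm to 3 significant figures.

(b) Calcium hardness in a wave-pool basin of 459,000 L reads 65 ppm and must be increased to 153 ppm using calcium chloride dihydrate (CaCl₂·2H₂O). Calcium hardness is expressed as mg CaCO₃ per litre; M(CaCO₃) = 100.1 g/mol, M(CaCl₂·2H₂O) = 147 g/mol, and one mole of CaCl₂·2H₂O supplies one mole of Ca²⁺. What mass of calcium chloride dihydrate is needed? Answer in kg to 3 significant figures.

(a) 1.48 ppm; (b) 59.3 kg

(a) [OCl⁻]/[HOCl] = 10^(pH − pKa) = 10^(8.18 − 7.58) = 10^0.60 = 3.981.
(a) Fraction as HOCl = 1 / (1 + 3.981) = 0.2008.
(a) OCl⁻ = (1 − 0.2008) × 1.85 ppm = 1.479 ppm.

(b) Hardness to add: (153 − 65) = 88 mg/L as CaCO₃ × 459,000 L = 40,390 g as CaCO₃.
(b) Moles of Ca²⁺ (1 mol Ca²⁺ ≡ 1 mol CaCO₃): 40,390 / 100.1 g/mol = 403.5 mol.
(b) Mass of CaCl₂·2H₂O: 403.5 × 147 = 59,320 g.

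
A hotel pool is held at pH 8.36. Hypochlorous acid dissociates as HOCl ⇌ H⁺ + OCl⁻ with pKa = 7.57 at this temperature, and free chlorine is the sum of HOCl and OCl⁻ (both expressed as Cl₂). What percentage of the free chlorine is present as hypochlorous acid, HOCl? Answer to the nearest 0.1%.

14.0%

[OCl⁻]/[HOCl] = 10^(pH − pKa) = 10^(8.36 − 7.57) = 10^0.79 = 6.166.
Fraction as HOCl = 1 / (1 + 6.166) = 0.1395.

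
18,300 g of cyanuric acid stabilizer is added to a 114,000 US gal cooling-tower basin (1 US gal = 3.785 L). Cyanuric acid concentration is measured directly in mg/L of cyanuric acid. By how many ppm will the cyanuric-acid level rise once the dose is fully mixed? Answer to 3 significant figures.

Volume: 114,000 US gal × 3.785 L/gal = 431,490 L.
Rise: 18,300 g / 431,490 L × 1000 = 42.41 mg/L.

42.4 ppm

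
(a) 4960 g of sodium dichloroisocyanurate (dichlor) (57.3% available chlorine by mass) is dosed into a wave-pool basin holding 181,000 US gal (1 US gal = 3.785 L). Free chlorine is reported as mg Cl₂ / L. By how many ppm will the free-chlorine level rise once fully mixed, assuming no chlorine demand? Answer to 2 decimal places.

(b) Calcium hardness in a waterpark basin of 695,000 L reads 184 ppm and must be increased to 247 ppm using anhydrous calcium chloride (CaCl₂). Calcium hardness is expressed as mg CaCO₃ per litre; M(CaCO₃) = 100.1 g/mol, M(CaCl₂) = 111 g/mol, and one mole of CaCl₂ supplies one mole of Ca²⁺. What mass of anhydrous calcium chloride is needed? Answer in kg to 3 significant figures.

(a) 4.15 ppm; (b) 48.6 kg

(a) Volume: 181,000 US gal × 3.785 L/gal = 685,085 L.
(a) Available chlorine delivered: 4960 g × 0.573 = 2842 g as Cl₂.
(a) Concentration rise: 2842 g / 685,085 L = 4.149 mg/L = 4.15 ppm.

(b) Hardness to add: (247 − 184) = 63 mg/L as CaCO₃ × 695,000 L = 43,780 g as CaCO₃.
(b) Moles of Ca²⁺ (1 mol Ca²⁺ ≡ 1 mol CaCO₃): 43,780 / 100.1 g/mol = 437.4 mol.
(b) Mass of CaCl₂: 437.4 × 111 = 48,550 g.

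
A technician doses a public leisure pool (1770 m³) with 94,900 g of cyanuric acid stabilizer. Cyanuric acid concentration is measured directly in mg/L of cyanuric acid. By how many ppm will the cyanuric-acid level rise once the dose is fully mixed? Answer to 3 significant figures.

53.6 ppm

Volume: 1770 m³ = 1,770,000 L.
Rise: 94,900 g / 1,770,000 L × 1000 = 53.62 mg/L.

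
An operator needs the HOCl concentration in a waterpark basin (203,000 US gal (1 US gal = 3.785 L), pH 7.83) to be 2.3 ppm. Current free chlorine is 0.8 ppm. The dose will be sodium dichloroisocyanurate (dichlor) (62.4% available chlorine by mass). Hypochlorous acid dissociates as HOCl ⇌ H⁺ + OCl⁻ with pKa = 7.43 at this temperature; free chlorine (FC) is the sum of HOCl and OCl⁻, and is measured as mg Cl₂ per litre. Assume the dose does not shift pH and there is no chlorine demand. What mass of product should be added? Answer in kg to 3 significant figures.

Volume: 203,000 US gal × 3.785 L/gal = 768,355 L.
[OCl⁻]/[HOCl] = 10^(pH − pKa) = 10^(7.83 − 7.43) = 2.512; fraction as HOCl = 1/(1 + 2.512) = 0.2847.
Free chlorine required for 2.3 ppm HOCl: 2.3 / 0.2847 = 8.077 ppm.
FC to add: 8.077 − 0.8 = 7.277 mg/L as Cl₂.
Cl₂ equivalent: 7.277 mg/L × 768,355 L = 5592 g.
Product at 62.4% available Cl: 5592 / 0.624 = 8961 g.

8.96 kg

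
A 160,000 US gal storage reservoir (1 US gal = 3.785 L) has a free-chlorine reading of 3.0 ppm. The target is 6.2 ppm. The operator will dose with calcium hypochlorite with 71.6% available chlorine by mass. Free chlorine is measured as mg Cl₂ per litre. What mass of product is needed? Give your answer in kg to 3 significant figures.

Volume: 160,000 US gal × 3.785 L/gal = 605,600 L.
Chlorine deficit: 6.2 − 3.0 = 3.2 ppm = 3.2 mg/L as Cl₂.
Cl₂ equivalent needed: 3.2 mg/L × 605,600 L = 1,938,000 mg = 1938 g.
Product at 71.6% available chlorine: 1938 / 0.716 = 2707 g.

2.71 kg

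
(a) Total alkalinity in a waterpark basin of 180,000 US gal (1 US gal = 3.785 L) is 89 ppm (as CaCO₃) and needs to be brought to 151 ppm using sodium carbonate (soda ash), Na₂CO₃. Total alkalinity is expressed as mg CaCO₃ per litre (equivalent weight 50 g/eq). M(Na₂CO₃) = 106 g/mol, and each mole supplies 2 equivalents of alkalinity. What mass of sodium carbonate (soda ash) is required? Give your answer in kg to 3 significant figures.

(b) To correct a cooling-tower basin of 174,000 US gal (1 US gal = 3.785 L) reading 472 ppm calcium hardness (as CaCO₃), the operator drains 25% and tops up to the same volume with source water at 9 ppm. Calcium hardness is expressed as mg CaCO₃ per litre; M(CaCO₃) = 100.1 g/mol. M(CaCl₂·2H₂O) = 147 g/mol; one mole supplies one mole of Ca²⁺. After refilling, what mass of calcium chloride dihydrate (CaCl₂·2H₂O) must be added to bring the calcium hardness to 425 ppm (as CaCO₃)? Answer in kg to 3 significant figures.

(a) Volume: 180,000 US gal × 3.785 L/gal = 681,300 L.
(a) Alkalinity to add: (151 − 89) = 62 mg/L as CaCO₃ × 681,300 L = 42,240 g as CaCO₃.
(a) Equivalents: 42,240 g ÷ 50 g/eq = 844.8 eq.
(a) Each mole of Na₂CO₃ supplies 2 eq, so 844.8 / 2 = 422.4 mol.
(a) Mass: 422.4 mol × 106 g/mol = 44,780 g.

(b) Volume: 174,000 US gal × 3.785 L/gal = 658,590 L.
(b) After draining 25% and refilling: 472 × 0.75 + 9 × 0.25 = 356.25 ppm.
(b) Deficit to target: 425 − 356.25 = 68.75 mg/L.
(b) As CaCO₃: 68.75 mg/L × 658,590 L = 45,280 g; ÷ 100.1 = 452.3 mol Ca²⁺.
(b) Mass: 452.3 × 147 = 66,490 g.

(a) 44.8 kg; (b) 66.5 kg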